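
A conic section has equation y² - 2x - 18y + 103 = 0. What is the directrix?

Only y is squared. Complete the square in y: (y - 9)² = 2(x - 11).
Vertex (11, 9); 4p = 2 so p = 1/2. Opens right.
Directrix is the vertical line x = h − p = 11 − (1/2) = 21/2.

x = 21/2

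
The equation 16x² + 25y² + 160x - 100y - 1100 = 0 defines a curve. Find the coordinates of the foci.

Collect terms: 16(x² + 10x) + 25(y² - 4y) = 1100
Complete the square in x and y: 16(x + 5)² + 25(y - 2)² = 1100 + 400 + 100 = 1600
Divide by 1600: (x + 5)²/100 + (y - 2)²/64 = 1
Ellipse, center (-5, 2), major axis horizontal; a² = 100, b² = 64.
c² = a² - b² = 100 - 64 = 36, so c = 6.
Foci lie on the horizontal axis through the center: (h ± c, k).

(-11, 2) and (1, 2)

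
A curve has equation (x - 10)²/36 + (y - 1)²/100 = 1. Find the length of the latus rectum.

36/5

Center (10, 1). The larger denominator 100 sits under the y-term, so the major axis is vertical; a² = 100, b² = 36.
Latus rectum length = 2b²/a = 2·36/10 = 36/5.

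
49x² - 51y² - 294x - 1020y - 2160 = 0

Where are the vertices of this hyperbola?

Collect terms: 49(x² - 6x) -51(y² + 20y) = 2160
Complete the square: 49(x - 3)² -51(y + 10)² = 2160 + 441 - 5100 = -2499
Divide by -2499: (y + 10)²/49 - (x - 3)²/51 = 1
Hyperbola, center (3, -10), transverse axis vertical; a² = 49, b² = 51.
a = 7. Vertices at (h, k ± a).

(3, -17) and (3, -3)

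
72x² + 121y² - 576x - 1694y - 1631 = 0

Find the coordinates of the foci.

(-3, 7) and (11, 7)

72(x² - 8x) + 121(y² - 14y) = 1631
Completing the square gives 72(x - 4)² + 121(y - 7)² = 1631 + 1152 + 5929 = 8712.
Divide by 8712: (x - 4)²/121 + (y - 7)²/72 = 1
Ellipse, center (4, 7), major axis horizontal; a² = 121, b² = 72.
c² = a² - b² = 121 - 72 = 49, so c = 7.
Foci lie on the horizontal axis through the center: (h ± c, k).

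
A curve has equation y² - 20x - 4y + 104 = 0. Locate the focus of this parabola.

(10, 2)

Only y is squared. Complete the square in y: (y - 2)² = 20(x - 5).
Vertex (5, 2); 4p = 20 so p = 5. Opens right.
Focus is p units from the vertex along the axis: (h + p, k).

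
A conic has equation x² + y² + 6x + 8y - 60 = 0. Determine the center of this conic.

(-3, -4)

(x² + 6x) + (y² + 8y) = 60
(x + 3)² + (y + 4)² = 60 + 9 + 16 = 85
So (x + 3)² + (y + 4)² = 85.
Circle centered at (-3, -4) with r² = 85.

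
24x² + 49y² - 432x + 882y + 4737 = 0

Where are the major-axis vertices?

Group: 24(x² - 18x) + 49(y² + 18y) = -4737
24(x - 9)² + 49(y + 9)² = -4737 + 1944 + 3969 = 1176
Dividing both sides by 1176: (x - 9)²/49 + (y + 9)²/24 = 1
Ellipse, center (9, -9), major axis horizontal; a² = 49, b² = 24.
a = 7. Vertices at (h ± a, k).

(2, -9) and (16, -9)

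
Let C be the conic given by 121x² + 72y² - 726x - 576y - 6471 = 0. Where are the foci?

Rearranging, 121(x² - 6x) + 72(y² - 8y) = 6471.
121(x - 3)² + 72(y - 4)² = 6471 + 1089 + 1152 = 8712
Divide through by 8712 to get (x - 3)²/72 + (y - 4)²/121 = 1.
Ellipse, center (3, 4), major axis vertical; a² = 121, b² = 72.
c² = a² - b² = 121 - 72 = 49, so c = 7.
Foci lie on the vertical axis through the center: (h, k ± c).

(3, -3) and (3, 11)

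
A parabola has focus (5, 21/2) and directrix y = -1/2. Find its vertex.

(5, 5)

The vertex is the midpoint between the focus and the directrix along the axis of symmetry.
Axis is vertical (directrix is horizontal). Vertex y-coordinate = (21/2 + (-1/2))/2 = 5; x-coordinate = 5.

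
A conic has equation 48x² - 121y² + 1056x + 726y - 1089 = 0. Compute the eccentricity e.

e = 13/11

Collect terms: 48(x² + 22x) -121(y² - 6y) = 1089
Complete the square: 48(x + 11)² -121(y - 3)² = 1089 + 5808 - 1089 = 5808
Divide by 5808: (x + 11)²/121 - (y - 3)²/48 = 1
Hyperbola, center (-11, 3), transverse axis horizontal; a² = 121, b² = 48.
c² = a² + b² = 169, so c = 13.
e = c/a = 13/11.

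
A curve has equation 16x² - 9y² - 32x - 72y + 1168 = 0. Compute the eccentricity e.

e = 5/4

16(x² - 2x) -9(y² + 8y) = -1168
Completing the square gives 16(x - 1)² -9(y + 4)² = -1168 + 16 - 144 = -1296.
Divide by -1296: (y + 4)²/144 - (x - 1)²/81 = 1
Hyperbola, center (1, -4), transverse axis vertical; a² = 144, b² = 81.
c² = a² + b² = 225, so c = 15.
e = c/a = 15/12 = 5/4.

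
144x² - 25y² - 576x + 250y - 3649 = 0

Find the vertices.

(-3, 5) and (7, 5)

Group: 144(x² - 4x) -25(y² - 10y) = 3649
Complete the square: 144(x - 2)² -25(y - 5)² = 3649 + 576 - 625 = 3600
Divide through by 3600 to get (x - 2)²/25 - (y - 5)²/144 = 1.
Hyperbola, center (2, 5), transverse axis horizontal; a² = 25, b² = 144.
a = 5. Vertices at (h ± a, k).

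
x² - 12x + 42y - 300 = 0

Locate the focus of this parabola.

(6, -5/2)

Only x is squared. Complete the square in x: (x - 6)² = -42(y - 8).
Vertex (6, 8); 4p = -42 so p = -21/2. Opens down.
Focus is p units from the vertex along the axis: (h, k + p).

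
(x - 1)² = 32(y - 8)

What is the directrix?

y = 0

Vertex (1, 8); 4p = 32 so p = 8. Opens up.
Directrix is the horizontal line y = k − p = 8 − (8) = 0.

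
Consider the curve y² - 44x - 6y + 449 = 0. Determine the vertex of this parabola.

Only y is squared. Complete the square in y: (y - 3)² = 44(x - 10).
Vertex (10, 3); 4p = 44 so p = 11. Opens right.

(10, 3)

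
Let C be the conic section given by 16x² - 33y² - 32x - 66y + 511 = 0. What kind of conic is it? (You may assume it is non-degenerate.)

No xy term. Coefficients of x² and y² are A = 16, C = -33.
A and C have opposite signs ⇒ hyperbola.

hyperbola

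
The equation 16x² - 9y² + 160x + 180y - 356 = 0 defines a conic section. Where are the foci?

Group: 16(x² + 10x) -9(y² - 20y) = 356
Complete the square: 16(x + 5)² -9(y - 10)² = 356 + 400 - 900 = -144
Divide by -144: (y - 10)²/16 - (x + 5)²/9 = 1
Hyperbola, center (-5, 10), transverse axis vertical; a² = 16, b² = 9.
c² = a² + b² = 16 + 9 = 25, so c = 5.
Foci lie on the vertical axis through the center: (h, k ± c).

(-5, 5) and (-5, 15)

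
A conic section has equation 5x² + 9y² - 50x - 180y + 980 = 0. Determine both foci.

Collect terms: 5(x² - 10x) + 9(y² - 20y) = -980
Complete the square: 5(x - 5)² + 9(y - 10)² = -980 + 125 + 900 = 45
Divide through by 45 to get (x - 5)²/9 + (y - 10)²/5 = 1.
Ellipse, center (5, 10), major axis horizontal; a² = 9, b² = 5.
c² = a² - b² = 9 - 5 = 4, so c = 2.
Foci lie on the horizontal axis through the center: (h ± c, k).

(3, 10) and (7, 10)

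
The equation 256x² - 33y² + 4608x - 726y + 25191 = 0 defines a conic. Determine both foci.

Group the x- and y-terms: 256(x² + 18x) -33(y² + 22y) = -25191
Complete the square in x and y: 256(x + 9)² -33(y + 11)² = -25191 + 20736 - 3993 = -8448
Divide by -8448: (y + 11)²/256 - (x + 9)²/33 = 1
Hyperbola, center (-9, -11), transverse axis vertical; a² = 256, b² = 33.
c² = a² + b² = 256 + 33 = 289, so c = 17.
Foci lie on the vertical axis through the center: (h, k ± c).

(-9, -28) and (-9, 6)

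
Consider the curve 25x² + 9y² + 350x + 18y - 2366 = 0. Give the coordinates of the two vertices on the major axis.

Rearranging, 25(x² + 14x) + 9(y² + 2y) = 2366.
Complete the square in x and y: 25(x + 7)² + 9(y + 1)² = 2366 + 1225 + 9 = 3600
Dividing both sides by 3600: (x + 7)²/144 + (y + 1)²/400 = 1
Ellipse, center (-7, -1), major axis vertical; a² = 400, b² = 144.
a = 20. Vertices at (h, k ± a).

(-7, -21) and (-7, 19)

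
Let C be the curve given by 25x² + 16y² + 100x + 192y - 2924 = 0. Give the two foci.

Group: 25(x² + 4x) + 16(y² + 12y) = 2924
25(x + 2)² + 16(y + 6)² = 2924 + 100 + 576 = 3600
Dividing both sides by 3600: (x + 2)²/144 + (y + 6)²/225 = 1
Ellipse, center (-2, -6), major axis vertical; a² = 225, b² = 144.
c² = a² - b² = 225 - 144 = 81, so c = 9.
Foci lie on the vertical axis through the center: (h, k ± c).

(-2, -15) and (-2, 3)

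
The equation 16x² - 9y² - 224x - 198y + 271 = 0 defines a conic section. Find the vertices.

Group: 16(x² - 14x) -9(y² + 22y) = -271
16(x - 7)² -9(y + 11)² = -271 + 784 - 1089 = -576
Divide by -576: (y + 11)²/64 - (x - 7)²/36 = 1
Hyperbola, center (7, -11), transverse axis vertical; a² = 64, b² = 36.
a = 8. Vertices at (h, k ± a).

(7, -19) and (7, -3)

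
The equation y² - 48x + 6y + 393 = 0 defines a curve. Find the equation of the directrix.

x = -4

Only y is squared. Complete the square in y: (y + 3)² = 48(x - 8).
Vertex (8, -3); 4p = 48 so p = 12. Opens right.
Directrix is the vertical line x = h − p = 8 − (12) = -4.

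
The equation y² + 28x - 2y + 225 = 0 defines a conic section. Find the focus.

(-15, 1)

Only y is squared. Complete the square in y: (y - 1)² = -28(x + 8).
Vertex (-8, 1); 4p = -28 so p = -7. Opens left.
Focus is p units from the vertex along the axis: (h + p, k).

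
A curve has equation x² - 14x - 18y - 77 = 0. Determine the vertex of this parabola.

Only x is squared. Complete the square in x: (x - 7)² = 18(y + 7).
Vertex (7, -7); 4p = 18 so p = 9/2. Opens up.

(7, -7)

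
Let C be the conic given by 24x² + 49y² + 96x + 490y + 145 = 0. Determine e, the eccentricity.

24(x² + 4x) + 49(y² + 10y) = -145
Complete the square: 24(x + 2)² + 49(y + 5)² = -145 + 96 + 1225 = 1176
Dividing both sides by 1176: (x + 2)²/49 + (y + 5)²/24 = 1
Ellipse, center (-2, -5), major axis horizontal; a² = 49, b² = 24.
c² = a² - b² = 25, so c = 5.
e = c/a = 5/7.

e = 5/7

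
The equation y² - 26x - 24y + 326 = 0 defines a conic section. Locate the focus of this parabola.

Only y is squared. Complete the square in y: (y - 12)² = 26(x - 7).
Vertex (7, 12); 4p = 26 so p = 13/2. Opens right.
Focus is p units from the vertex along the axis: (h + p, k).

(27/2, 12)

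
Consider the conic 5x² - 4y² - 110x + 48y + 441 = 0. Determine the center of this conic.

(11, 6)

Group the x- and y-terms: 5(x² - 22x) -4(y² - 12y) = -441
5(x - 11)² -4(y - 6)² = -441 + 605 - 144 = 20
Dividing both sides by 20: (x - 11)²/4 - (y - 6)²/5 = 1
Hyperbola with center (11, 6).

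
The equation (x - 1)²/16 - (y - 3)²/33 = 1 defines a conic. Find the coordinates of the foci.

(-6, 3) and (8, 3)

Center (1, 3). The positive term is the x-term, so the transverse axis is horizontal; a² = 16, b² = 33.
c² = a² + b² = 16 + 33 = 49, so c = 7.
Foci lie on the horizontal axis through the center: (h ± c, k).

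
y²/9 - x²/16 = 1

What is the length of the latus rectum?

32/3

Center (0, 0). The positive term is the y-term, so the transverse axis is vertical; a² = 9, b² = 16.
Latus rectum length = 2b²/a = 2·16/3 = 32/3.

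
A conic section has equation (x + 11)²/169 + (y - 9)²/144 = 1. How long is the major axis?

26

Center (-11, 9). The larger denominator 169 sits under the x-term, so the major axis is horizontal; a² = 169, b² = 144.
a² = 169 so a = 13; the major axis has length 2a = 26.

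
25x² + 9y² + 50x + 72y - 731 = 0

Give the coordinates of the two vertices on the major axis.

Rearranging, 25(x² + 2x) + 9(y² + 8y) = 731.
25(x + 1)² + 9(y + 4)² = 731 + 25 + 144 = 900
Divide through by 900 to get (x + 1)²/36 + (y + 4)²/100 = 1.
Ellipse, center (-1, -4), major axis vertical; a² = 100, b² = 36.
a = 10. Vertices at (h, k ± a).

(-1, -14) and (-1, 6)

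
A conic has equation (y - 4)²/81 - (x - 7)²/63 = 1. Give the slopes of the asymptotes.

3√7/7 and -3√7/7

Center (7, 4). The positive term is the y-term, so the transverse axis is vertical; a² = 81, b² = 63.
For a vertical hyperbola the asymptotes have slope ±a/b.
Here that is ±9/3√7 = ±3√7/7.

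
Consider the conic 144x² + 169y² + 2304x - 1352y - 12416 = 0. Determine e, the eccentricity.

e = 5/13

Collect terms: 144(x² + 16x) + 169(y² - 8y) = 12416
144(x + 8)² + 169(y - 4)² = 12416 + 9216 + 2704 = 24336
Divide by 24336: (x + 8)²/169 + (y - 4)²/144 = 1
Ellipse, center (-8, 4), major axis horizontal; a² = 169, b² = 144.
c² = a² - b² = 25, so c = 5.
e = c/a = 5/13.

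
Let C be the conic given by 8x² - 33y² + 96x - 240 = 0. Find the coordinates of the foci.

Rearranging, 8(x² + 12x) -33y² = 240.
Complete the square in x and y: 8(x + 6)² -33y² = 240 + 288 + 0 = 528
Divide by 528: (x + 6)²/66 - y²/16 = 1
Hyperbola, center (-6, 0), transverse axis horizontal; a² = 66, b² = 16.
c² = a² + b² = 66 + 16 = 82, so c = √82.
Foci lie on the horizontal axis through the center: (h ± c, k).

(-6 - √82, 0) and (-6 + √82, 0)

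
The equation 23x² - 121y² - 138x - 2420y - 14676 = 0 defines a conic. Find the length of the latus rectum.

Group the x- and y-terms: 23(x² - 6x) -121(y² + 20y) = 14676
23(x - 3)² -121(y + 10)² = 14676 + 207 - 12100 = 2783
Divide through by 2783 to get (x - 3)²/121 - (y + 10)²/23 = 1.
Hyperbola, center (3, -10), transverse axis horizontal; a² = 121, b² = 23.
Latus rectum length = 2b²/a = 2·23/11 = 46/11.

46/11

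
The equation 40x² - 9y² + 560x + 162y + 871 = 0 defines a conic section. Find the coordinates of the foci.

Collect terms: 40(x² + 14x) -9(y² - 18y) = -871
Complete the square: 40(x + 7)² -9(y - 9)² = -871 + 1960 - 729 = 360
Dividing both sides by 360: (x + 7)²/9 - (y - 9)²/40 = 1
Hyperbola, center (-7, 9), transverse axis horizontal; a² = 9, b² = 40.
c² = a² + b² = 9 + 40 = 49, so c = 7.
Foci lie on the horizontal axis through the center: (h ± c, k).

(-14, 9) and (0, 9)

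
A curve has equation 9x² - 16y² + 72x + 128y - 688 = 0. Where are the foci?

(-14, 4) and (6, 4)

Group the x- and y-terms: 9(x² + 8x) -16(y² - 8y) = 688
Complete the square in x and y: 9(x + 4)² -16(y - 4)² = 688 + 144 - 256 = 576
Divide through by 576 to get (x + 4)²/64 - (y - 4)²/36 = 1.
Hyperbola, center (-4, 4), transverse axis horizontal; a² = 64, b² = 36.
c² = a² + b² = 64 + 36 = 100, so c = 10.
Foci lie on the horizontal axis through the center: (h ± c, k).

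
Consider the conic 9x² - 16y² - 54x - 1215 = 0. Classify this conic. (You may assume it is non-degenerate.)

hyperbola

No xy term. Coefficients of x² and y² are A = 9, C = -16.
A and C have opposite signs ⇒ hyperbola.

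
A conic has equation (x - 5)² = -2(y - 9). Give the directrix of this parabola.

y = 19/2

Vertex (5, 9); 4p = -2 so p = -1/2. Opens down.
Directrix is the horizontal line y = k − p = 9 − (-1/2) = 19/2.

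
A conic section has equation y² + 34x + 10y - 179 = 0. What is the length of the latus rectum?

34

Only y is squared. Complete the square in y: (y + 5)² = -34(x - 6).
Vertex (6, -5); 4p = -34 so p = -17/2. Opens left.
Latus rectum length = |4p| = 34.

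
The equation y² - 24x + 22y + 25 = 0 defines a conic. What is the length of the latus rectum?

24

Only y is squared. Complete the square in y: (y + 11)² = 24(x + 4).
Vertex (-4, -11); 4p = 24 so p = 6. Opens right.
Latus rectum length = |4p| = 24.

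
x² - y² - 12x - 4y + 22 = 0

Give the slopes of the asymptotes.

Rearranging, (x² - 12x) -(y² + 4y) = -22.
Complete the square: (x - 6)² -(y + 2)² = -22 + 36 - 4 = 10
Divide by 10: (x - 6)²/10 - (y + 2)²/10 = 1
Hyperbola, center (6, -2), transverse axis horizontal; a² = 10, b² = 10.
For a horizontal hyperbola the asymptotes have slope ±b/a.
Here that is ±√10/√10 = ±1.

1 and -1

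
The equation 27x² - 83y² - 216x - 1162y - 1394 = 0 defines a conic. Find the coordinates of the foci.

(4, -7 - √110) and (4, -7 + √110)

27(x² - 8x) -83(y² + 14y) = 1394
Complete the square: 27(x - 4)² -83(y + 7)² = 1394 + 432 - 4067 = -2241
Divide by -2241: (y + 7)²/27 - (x - 4)²/83 = 1
Hyperbola, center (4, -7), transverse axis vertical; a² = 27, b² = 83.
c² = a² + b² = 27 + 83 = 110, so c = √110.
Foci lie on the vertical axis through the center: (h, k ± c).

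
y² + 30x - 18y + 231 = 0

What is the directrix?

Only y is squared. Complete the square in y: (y - 9)² = -30(x + 5).
Vertex (-5, 9); 4p = -30 so p = -15/2. Opens left.
Directrix is the vertical line x = h − p = -5 − (-15/2) = 5/2.

x = 5/2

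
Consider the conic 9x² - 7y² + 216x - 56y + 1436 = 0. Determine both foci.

(-12, -12) and (-12, 4)

Rearranging, 9(x² + 24x) -7(y² + 8y) = -1436.
Completing the square gives 9(x + 12)² -7(y + 4)² = -1436 + 1296 - 112 = -252.
Divide by -252: (y + 4)²/36 - (x + 12)²/28 = 1
Hyperbola, center (-12, -4), transverse axis vertical; a² = 36, b² = 28.
c² = a² + b² = 36 + 28 = 64, so c = 8.
Foci lie on the vertical axis through the center: (h, k ± c).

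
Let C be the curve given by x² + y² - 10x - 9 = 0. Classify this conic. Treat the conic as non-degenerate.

circle

No xy term. Coefficients of x² and y² are A = 1, C = 1.
A = C (same sign) ⇒ circle.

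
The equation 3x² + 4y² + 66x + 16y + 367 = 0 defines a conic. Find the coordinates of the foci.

(-12, -2) and (-10, -2)

3(x² + 22x) + 4(y² + 4y) = -367
Complete the square: 3(x + 11)² + 4(y + 2)² = -367 + 363 + 16 = 12
Divide through by 12 to get (x + 11)²/4 + (y + 2)²/3 = 1.
Ellipse, center (-11, -2), major axis horizontal; a² = 4, b² = 3.
c² = a² - b² = 4 - 3 = 1, so c = 1.
Foci lie on the horizontal axis through the center: (h ± c, k).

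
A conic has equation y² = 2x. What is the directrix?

x = -1/2

Vertex (0, 0); 4p = 2 so p = 1/2. Opens right.
Directrix is the vertical line x = h − p = 0 − (1/2) = -1/2.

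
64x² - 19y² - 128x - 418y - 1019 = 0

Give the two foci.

(1, -11 - √83) and (1, -11 + √83)

Group: 64(x² - 2x) -19(y² + 22y) = 1019
Complete the square in x and y: 64(x - 1)² -19(y + 11)² = 1019 + 64 - 2299 = -1216
Dividing both sides by -1216: (y + 11)²/64 - (x - 1)²/19 = 1
Hyperbola, center (1, -11), transverse axis vertical; a² = 64, b² = 19.
c² = a² + b² = 64 + 19 = 83, so c = √83.
Foci lie on the vertical axis through the center: (h, k ± c).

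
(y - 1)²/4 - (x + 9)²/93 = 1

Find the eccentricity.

Center (-9, 1). The positive term is the y-term, so the transverse axis is vertical; a² = 4, b² = 93.
c² = a² + b² = 97, so c = √97.
e = c/a = √97/2.

e = √97/2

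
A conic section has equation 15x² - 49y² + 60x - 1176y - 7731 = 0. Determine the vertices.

(-9, -12) and (5, -12)

15(x² + 4x) -49(y² + 24y) = 7731
Complete the square: 15(x + 2)² -49(y + 12)² = 7731 + 60 - 7056 = 735
Dividing both sides by 735: (x + 2)²/49 - (y + 12)²/15 = 1
Hyperbola, center (-2, -12), transverse axis horizontal; a² = 49, b² = 15.
a = 7. Vertices at (h ± a, k).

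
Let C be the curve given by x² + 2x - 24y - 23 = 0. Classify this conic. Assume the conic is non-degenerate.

parabola

No xy term. Coefficients of x² and y² are A = 1, C = 0.
Exactly one squared variable ⇒ parabola.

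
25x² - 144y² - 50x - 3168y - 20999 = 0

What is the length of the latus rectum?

Rearranging, 25(x² - 2x) -144(y² + 22y) = 20999.
25(x - 1)² -144(y + 11)² = 20999 + 25 - 17424 = 3600
Divide through by 3600 to get (x - 1)²/144 - (y + 11)²/25 = 1.
Hyperbola, center (1, -11), transverse axis horizontal; a² = 144, b² = 25.
Latus rectum length = 2b²/a = 2·25/12 = 25/6.

25/6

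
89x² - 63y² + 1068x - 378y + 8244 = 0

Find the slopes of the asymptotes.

Rearranging, 89(x² + 12x) -63(y² + 6y) = -8244.
89(x + 6)² -63(y + 3)² = -8244 + 3204 - 567 = -5607
Divide through by -5607 to get (y + 3)²/89 - (x + 6)²/63 = 1.
Hyperbola, center (-6, -3), transverse axis vertical; a² = 89, b² = 63.
For a vertical hyperbola the asymptotes have slope ±a/b.
Here that is ±√89/3√7 = ±√623/21.

√623/21 and -√623/21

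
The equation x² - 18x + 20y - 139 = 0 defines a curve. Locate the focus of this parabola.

(9, 6)

Only x is squared. Complete the square in x: (x - 9)² = -20(y - 11).
Vertex (9, 11); 4p = -20 so p = -5. Opens down.
Focus is p units from the vertex along the axis: (h, k + p).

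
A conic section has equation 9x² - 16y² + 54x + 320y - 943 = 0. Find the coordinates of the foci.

Rearranging, 9(x² + 6x) -16(y² - 20y) = 943.
9(x + 3)² -16(y - 10)² = 943 + 81 - 1600 = -576
Dividing both sides by -576: (y - 10)²/36 - (x + 3)²/64 = 1
Hyperbola, center (-3, 10), transverse axis vertical; a² = 36, b² = 64.
c² = a² + b² = 36 + 64 = 100, so c = 10.
Foci lie on the vertical axis through the center: (h, k ± c).

(-3, 0) and (-3, 20)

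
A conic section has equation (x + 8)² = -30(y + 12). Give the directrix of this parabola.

y = -9/2

Vertex (-8, -12); 4p = -30 so p = -15/2. Opens down.
Directrix is the horizontal line y = k − p = -12 − (-15/2) = -9/2.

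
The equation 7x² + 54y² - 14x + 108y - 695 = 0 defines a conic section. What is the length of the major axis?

Group the x- and y-terms: 7(x² - 2x) + 54(y² + 2y) = 695
Complete the square in x and y: 7(x - 1)² + 54(y + 1)² = 695 + 7 + 54 = 756
Dividing both sides by 756: (x - 1)²/108 + (y + 1)²/14 = 1
Ellipse, center (1, -1), major axis horizontal; a² = 108, b² = 14.
a² = 108 so a = 6√3; the major axis has length 2a = 12√3.

12√3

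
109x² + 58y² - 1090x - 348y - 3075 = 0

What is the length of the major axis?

2√109

Group: 109(x² - 10x) + 58(y² - 6y) = 3075
109(x - 5)² + 58(y - 3)² = 3075 + 2725 + 522 = 6322
Divide by 6322: (x - 5)²/58 + (y - 3)²/109 = 1
Ellipse, center (5, 3), major axis vertical; a² = 109, b² = 58.
a² = 109 so a = √109; the major axis has length 2a = 2√109.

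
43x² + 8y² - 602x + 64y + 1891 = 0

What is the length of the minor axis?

4√2

Group the x- and y-terms: 43(x² - 14x) + 8(y² + 8y) = -1891
Complete the square: 43(x - 7)² + 8(y + 4)² = -1891 + 2107 + 128 = 344
Divide through by 344 to get (x - 7)²/8 + (y + 4)²/43 = 1.
Ellipse, center (7, -4), major axis vertical; a² = 43, b² = 8.
b² = 8 so b = 2√2; the minor axis has length 2b = 4√2.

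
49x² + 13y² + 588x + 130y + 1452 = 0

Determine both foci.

(-6, -11) and (-6, 1)

Collect terms: 49(x² + 12x) + 13(y² + 10y) = -1452
Complete the square in x and y: 49(x + 6)² + 13(y + 5)² = -1452 + 1764 + 325 = 637
Dividing both sides by 637: (x + 6)²/13 + (y + 5)²/49 = 1
Ellipse, center (-6, -5), major axis vertical; a² = 49, b² = 13.
c² = a² - b² = 49 - 13 = 36, so c = 6.
Foci lie on the vertical axis through the center: (h, k ± c).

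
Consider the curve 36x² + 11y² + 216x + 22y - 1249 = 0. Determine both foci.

Group the x- and y-terms: 36(x² + 6x) + 11(y² + 2y) = 1249
36(x + 3)² + 11(y + 1)² = 1249 + 324 + 11 = 1584
Divide through by 1584 to get (x + 3)²/44 + (y + 1)²/144 = 1.
Ellipse, center (-3, -1), major axis vertical; a² = 144, b² = 44.
c² = a² - b² = 144 - 44 = 100, so c = 10.
Foci lie on the vertical axis through the center: (h, k ± c).

(-3, -11) and (-3, 9)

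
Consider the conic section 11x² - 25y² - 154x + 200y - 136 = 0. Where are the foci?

Group the x- and y-terms: 11(x² - 14x) -25(y² - 8y) = 136
Completing the square gives 11(x - 7)² -25(y - 4)² = 136 + 539 - 400 = 275.
Divide by 275: (x - 7)²/25 - (y - 4)²/11 = 1
Hyperbola, center (7, 4), transverse axis horizontal; a² = 25, b² = 11.
c² = a² + b² = 25 + 11 = 36, so c = 6.
Foci lie on the horizontal axis through the center: (h ± c, k).

(1, 4) and (13, 4)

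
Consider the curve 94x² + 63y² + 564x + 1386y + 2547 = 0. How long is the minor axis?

Group: 94(x² + 6x) + 63(y² + 22y) = -2547
Complete the square: 94(x + 3)² + 63(y + 11)² = -2547 + 846 + 7623 = 5922
Divide through by 5922 to get (x + 3)²/63 + (y + 11)²/94 = 1.
Ellipse, center (-3, -11), major axis vertical; a² = 94, b² = 63.
b² = 63 so b = 3√7; the minor axis has length 2b = 6√7.

6√7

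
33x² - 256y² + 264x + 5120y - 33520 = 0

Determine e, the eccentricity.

Group the x- and y-terms: 33(x² + 8x) -256(y² - 20y) = 33520
Complete the square: 33(x + 4)² -256(y - 10)² = 33520 + 528 - 25600 = 8448
Divide by 8448: (x + 4)²/256 - (y - 10)²/33 = 1
Hyperbola, center (-4, 10), transverse axis horizontal; a² = 256, b² = 33.
c² = a² + b² = 289, so c = 17.
e = c/a = 17/16.

e = 17/16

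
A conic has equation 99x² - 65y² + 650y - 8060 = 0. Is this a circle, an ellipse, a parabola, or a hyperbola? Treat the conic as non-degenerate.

No xy term. Coefficients of x² and y² are A = 99, C = -65.
A and C have opposite signs ⇒ hyperbola.

hyperbola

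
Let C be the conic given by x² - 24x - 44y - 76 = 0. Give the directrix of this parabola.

y = -16

Only x is squared. Complete the square in x: (x - 12)² = 44(y + 5).
Vertex (12, -5); 4p = 44 so p = 11. Opens up.
Directrix is the horizontal line y = k − p = -5 − (11) = -16.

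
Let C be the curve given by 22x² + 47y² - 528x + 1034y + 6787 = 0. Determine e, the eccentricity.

e = 5√47/47

Group: 22(x² - 24x) + 47(y² + 22y) = -6787
Completing the square gives 22(x - 12)² + 47(y + 11)² = -6787 + 3168 + 5687 = 2068.
Divide by 2068: (x - 12)²/94 + (y + 11)²/44 = 1
Ellipse, center (12, -11), major axis horizontal; a² = 94, b² = 44.
c² = a² - b² = 50, so c = 5√2.
e = c/a = 5√2/√94 = 5√47/47.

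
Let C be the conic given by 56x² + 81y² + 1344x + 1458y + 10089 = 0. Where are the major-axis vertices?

(-21, -9) and (-3, -9)

Group: 56(x² + 24x) + 81(y² + 18y) = -10089
Complete the square: 56(x + 12)² + 81(y + 9)² = -10089 + 8064 + 6561 = 4536
Divide through by 4536 to get (x + 12)²/81 + (y + 9)²/56 = 1.
Ellipse, center (-12, -9), major axis horizontal; a² = 81, b² = 56.
a = 9. Vertices at (h ± a, k).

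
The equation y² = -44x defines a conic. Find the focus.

(-11, 0)

Vertex (0, 0); 4p = -44 so p = -11. Opens left.
Focus is p units from the vertex along the axis: (h + p, k).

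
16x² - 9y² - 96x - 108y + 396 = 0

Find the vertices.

Group the x- and y-terms: 16(x² - 6x) -9(y² + 12y) = -396
Complete the square: 16(x - 3)² -9(y + 6)² = -396 + 144 - 324 = -576
Divide by -576: (y + 6)²/64 - (x - 3)²/36 = 1
Hyperbola, center (3, -6), transverse axis vertical; a² = 64, b² = 36.
a = 8. Vertices at (h, k ± a).

(3, -14) and (3, 2)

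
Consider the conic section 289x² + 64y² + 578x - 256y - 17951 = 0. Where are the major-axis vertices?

(-1, -15) and (-1, 19)

Rearranging, 289(x² + 2x) + 64(y² - 4y) = 17951.
Complete the square: 289(x + 1)² + 64(y - 2)² = 17951 + 289 + 256 = 18496
Dividing both sides by 18496: (x + 1)²/64 + (y - 2)²/289 = 1
Ellipse, center (-1, 2), major axis vertical; a² = 289, b² = 64.
a = 17. Vertices at (h, k ± a).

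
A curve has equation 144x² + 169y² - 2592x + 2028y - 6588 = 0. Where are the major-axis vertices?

Group: 144(x² - 18x) + 169(y² + 12y) = 6588
Complete the square in x and y: 144(x - 9)² + 169(y + 6)² = 6588 + 11664 + 6084 = 24336
Divide through by 24336 to get (x - 9)²/169 + (y + 6)²/144 = 1.
Ellipse, center (9, -6), major axis horizontal; a² = 169, b² = 144.
a = 13. Vertices at (h ± a, k).

(-4, -6) and (22, -6)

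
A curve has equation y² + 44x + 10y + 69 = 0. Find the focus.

(-12, -5)

Only y is squared. Complete the square in y: (y + 5)² = -44(x + 1).
Vertex (-1, -5); 4p = -44 so p = -11. Opens left.
Focus is p units from the vertex along the axis: (h + p, k).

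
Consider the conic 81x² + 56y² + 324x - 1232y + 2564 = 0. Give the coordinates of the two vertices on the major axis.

(-2, 2) and (-2, 20)

Group the x- and y-terms: 81(x² + 4x) + 56(y² - 22y) = -2564
Complete the square: 81(x + 2)² + 56(y - 11)² = -2564 + 324 + 6776 = 4536
Divide by 4536: (x + 2)²/56 + (y - 11)²/81 = 1
Ellipse, center (-2, 11), major axis vertical; a² = 81, b² = 56.
a = 9. Vertices at (h, k ± a).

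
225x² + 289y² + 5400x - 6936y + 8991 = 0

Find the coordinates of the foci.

(-20, 12) and (-4, 12)

Group: 225(x² + 24x) + 289(y² - 24y) = -8991
Complete the square in x and y: 225(x + 12)² + 289(y - 12)² = -8991 + 32400 + 41616 = 65025
Divide through by 65025 to get (x + 12)²/289 + (y - 12)²/225 = 1.
Ellipse, center (-12, 12), major axis horizontal; a² = 289, b² = 225.
c² = a² - b² = 289 - 225 = 64, so c = 8.
Foci lie on the horizontal axis through the center: (h ± c, k).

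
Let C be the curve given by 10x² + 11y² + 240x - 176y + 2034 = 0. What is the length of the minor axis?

2√10

10(x² + 24x) + 11(y² - 16y) = -2034
10(x + 12)² + 11(y - 8)² = -2034 + 1440 + 704 = 110
Dividing both sides by 110: (x + 12)²/11 + (y - 8)²/10 = 1
Ellipse, center (-12, 8), major axis horizontal; a² = 11, b² = 10.
b² = 10 so b = √10; the minor axis has length 2b = 2√10.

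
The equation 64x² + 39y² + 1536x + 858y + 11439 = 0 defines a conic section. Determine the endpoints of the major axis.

Group the x- and y-terms: 64(x² + 24x) + 39(y² + 22y) = -11439
Complete the square: 64(x + 12)² + 39(y + 11)² = -11439 + 9216 + 4719 = 2496
Dividing both sides by 2496: (x + 12)²/39 + (y + 11)²/64 = 1
Ellipse, center (-12, -11), major axis vertical; a² = 64, b² = 39.
a = 8. Vertices at (h, k ± a).

(-12, -19) and (-12, -3)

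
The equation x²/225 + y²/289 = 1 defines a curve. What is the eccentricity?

Center (0, 0). The larger denominator 289 sits under the y-term, so the major axis is vertical; a² = 289, b² = 225.
c² = a² - b² = 64, so c = 8.
e = c/a = 8/17.

e = 8/17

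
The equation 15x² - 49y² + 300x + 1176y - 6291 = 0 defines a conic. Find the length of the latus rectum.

Group: 15(x² + 20x) -49(y² - 24y) = 6291
Complete the square: 15(x + 10)² -49(y - 12)² = 6291 + 1500 - 7056 = 735
Dividing both sides by 735: (x + 10)²/49 - (y - 12)²/15 = 1
Hyperbola, center (-10, 12), transverse axis horizontal; a² = 49, b² = 15.
Latus rectum length = 2b²/a = 2·15/7 = 30/7.

30/7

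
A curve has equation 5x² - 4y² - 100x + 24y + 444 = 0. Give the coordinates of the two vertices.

Rearranging, 5(x² - 20x) -4(y² - 6y) = -444.
Complete the square in x and y: 5(x - 10)² -4(y - 3)² = -444 + 500 - 36 = 20
Dividing both sides by 20: (x - 10)²/4 - (y - 3)²/5 = 1
Hyperbola, center (10, 3), transverse axis horizontal; a² = 4, b² = 5.
a = 2. Vertices at (h ± a, k).

(8, 3) and (12, 3)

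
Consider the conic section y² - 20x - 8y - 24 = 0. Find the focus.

(3, 4)

Only y is squared. Complete the square in y: (y - 4)² = 20(x + 2).
Vertex (-2, 4); 4p = 20 so p = 5. Opens right.
Focus is p units from the vertex along the axis: (h + p, k).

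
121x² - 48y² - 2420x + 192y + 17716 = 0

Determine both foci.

Group: 121(x² - 20x) -48(y² - 4y) = -17716
Complete the square in x and y: 121(x - 10)² -48(y - 2)² = -17716 + 12100 - 192 = -5808
Divide by -5808: (y - 2)²/121 - (x - 10)²/48 = 1
Hyperbola, center (10, 2), transverse axis vertical; a² = 121, b² = 48.
c² = a² + b² = 121 + 48 = 169, so c = 13.
Foci lie on the vertical axis through the center: (h, k ± c).

(10, -11) and (10, 15)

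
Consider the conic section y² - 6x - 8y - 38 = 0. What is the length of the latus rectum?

6

Only y is squared. Complete the square in y: (y - 4)² = 6(x + 9).
Vertex (-9, 4); 4p = 6 so p = 3/2. Opens right.
Latus rectum length = |4p| = 6.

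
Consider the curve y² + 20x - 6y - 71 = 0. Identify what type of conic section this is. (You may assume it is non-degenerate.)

parabola

No xy term. Coefficients of x² and y² are A = 0, C = 1.
Exactly one squared variable ⇒ parabola.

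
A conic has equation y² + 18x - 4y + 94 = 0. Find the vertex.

(-5, 2)

Only y is squared. Complete the square in y: (y - 2)² = -18(x + 5).
Vertex (-5, 2); 4p = -18 so p = -9/2. Opens left.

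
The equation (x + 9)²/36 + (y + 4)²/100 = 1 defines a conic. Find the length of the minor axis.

Center (-9, -4). The larger denominator 100 sits under the y-term, so the major axis is vertical; a² = 100, b² = 36.
b² = 36 so b = 6; the minor axis has length 2b = 12.

12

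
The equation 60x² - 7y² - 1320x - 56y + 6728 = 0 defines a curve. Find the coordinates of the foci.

Group: 60(x² - 22x) -7(y² + 8y) = -6728
Complete the square in x and y: 60(x - 11)² -7(y + 4)² = -6728 + 7260 - 112 = 420
Dividing both sides by 420: (x - 11)²/7 - (y + 4)²/60 = 1
Hyperbola, center (11, -4), transverse axis horizontal; a² = 7, b² = 60.
c² = a² + b² = 7 + 60 = 67, so c = √67.
Foci lie on the horizontal axis through the center: (h ± c, k).

(11 - √67, -4) and (11 + √67, -4)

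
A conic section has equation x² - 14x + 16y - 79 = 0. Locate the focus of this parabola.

(7, 4)

Only x is squared. Complete the square in x: (x - 7)² = -16(y - 8).
Vertex (7, 8); 4p = -16 so p = -4. Opens down.
Focus is p units from the vertex along the axis: (h, k + p).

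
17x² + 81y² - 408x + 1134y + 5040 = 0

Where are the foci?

Collect terms: 17(x² - 24x) + 81(y² + 14y) = -5040
Complete the square in x and y: 17(x - 12)² + 81(y + 7)² = -5040 + 2448 + 3969 = 1377
Divide by 1377: (x - 12)²/81 + (y + 7)²/17 = 1
Ellipse, center (12, -7), major axis horizontal; a² = 81, b² = 17.
c² = a² - b² = 81 - 17 = 64, so c = 8.
Foci lie on the horizontal axis through the center: (h ± c, k).

(4, -7) and (20, -7)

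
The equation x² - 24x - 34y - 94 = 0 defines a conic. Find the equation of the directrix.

Only x is squared. Complete the square in x: (x - 12)² = 34(y + 7).
Vertex (12, -7); 4p = 34 so p = 17/2. Opens up.
Directrix is the horizontal line y = k − p = -7 − (17/2) = -31/2.

y = -31/2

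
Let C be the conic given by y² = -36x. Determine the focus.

(-9, 0)

Vertex (0, 0); 4p = -36 so p = -9. Opens left.
Focus is p units from the vertex along the axis: (h + p, k).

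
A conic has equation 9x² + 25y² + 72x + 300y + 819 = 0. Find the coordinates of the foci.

Rearranging, 9(x² + 8x) + 25(y² + 12y) = -819.
Complete the square: 9(x + 4)² + 25(y + 6)² = -819 + 144 + 900 = 225
Divide through by 225 to get (x + 4)²/25 + (y + 6)²/9 = 1.
Ellipse, center (-4, -6), major axis horizontal; a² = 25, b² = 9.
c² = a² - b² = 25 - 9 = 16, so c = 4.
Foci lie on the horizontal axis through the center: (h ± c, k).

(-8, -6) and (0, -6)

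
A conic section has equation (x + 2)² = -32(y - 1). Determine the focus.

Vertex (-2, 1); 4p = -32 so p = -8. Opens down.
Focus is p units from the vertex along the axis: (h, k + p).

(-2, -7)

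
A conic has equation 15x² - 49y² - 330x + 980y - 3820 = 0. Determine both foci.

15(x² - 22x) -49(y² - 20y) = 3820
15(x - 11)² -49(y - 10)² = 3820 + 1815 - 4900 = 735
Divide through by 735 to get (x - 11)²/49 - (y - 10)²/15 = 1.
Hyperbola, center (11, 10), transverse axis horizontal; a² = 49, b² = 15.
c² = a² + b² = 49 + 15 = 64, so c = 8.
Foci lie on the horizontal axis through the center: (h ± c, k).

(3, 10) and (19, 10)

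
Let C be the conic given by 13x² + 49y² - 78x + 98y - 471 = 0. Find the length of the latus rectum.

13(x² - 6x) + 49(y² + 2y) = 471
13(x - 3)² + 49(y + 1)² = 471 + 117 + 49 = 637
Dividing both sides by 637: (x - 3)²/49 + (y + 1)²/13 = 1
Ellipse, center (3, -1), major axis horizontal; a² = 49, b² = 13.
Latus rectum length = 2b²/a = 2·13/7 = 26/7.

26/7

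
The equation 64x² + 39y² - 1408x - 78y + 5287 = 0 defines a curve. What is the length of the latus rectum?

Rearranging, 64(x² - 22x) + 39(y² - 2y) = -5287.
Complete the square: 64(x - 11)² + 39(y - 1)² = -5287 + 7744 + 39 = 2496
Divide by 2496: (x - 11)²/39 + (y - 1)²/64 = 1
Ellipse, center (11, 1), major axis vertical; a² = 64, b² = 39.
Latus rectum length = 2b²/a = 2·39/8 = 39/4.

39/4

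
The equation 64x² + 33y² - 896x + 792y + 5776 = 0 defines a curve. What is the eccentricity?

e = √31/8

Rearranging, 64(x² - 14x) + 33(y² + 24y) = -5776.
Complete the square in x and y: 64(x - 7)² + 33(y + 12)² = -5776 + 3136 + 4752 = 2112
Divide through by 2112 to get (x - 7)²/33 + (y + 12)²/64 = 1.
Ellipse, center (7, -12), major axis vertical; a² = 64, b² = 33.
c² = a² - b² = 31, so c = √31.
e = c/a = √31/8.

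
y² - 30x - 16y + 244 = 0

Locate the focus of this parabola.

(27/2, 8)

Only y is squared. Complete the square in y: (y - 8)² = 30(x - 6).
Vertex (6, 8); 4p = 30 so p = 15/2. Opens right.
Focus is p units from the vertex along the axis: (h + p, k).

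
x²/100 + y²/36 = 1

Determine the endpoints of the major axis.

(-10, 0) and (10, 0)

Center (0, 0). The larger denominator 100 sits under the x-term, so the major axis is horizontal; a² = 100, b² = 36.
a = 10. Vertices at (h ± a, k).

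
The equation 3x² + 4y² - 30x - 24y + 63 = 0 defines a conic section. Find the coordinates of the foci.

Collect terms: 3(x² - 10x) + 4(y² - 6y) = -63
3(x - 5)² + 4(y - 3)² = -63 + 75 + 36 = 48
Divide through by 48 to get (x - 5)²/16 + (y - 3)²/12 = 1.
Ellipse, center (5, 3), major axis horizontal; a² = 16, b² = 12.
c² = a² - b² = 16 - 12 = 4, so c = 2.
Foci lie on the horizontal axis through the center: (h ± c, k).

(3, 3) and (7, 3)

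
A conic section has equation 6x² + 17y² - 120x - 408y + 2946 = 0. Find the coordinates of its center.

(10, 12)

Group the x- and y-terms: 6(x² - 20x) + 17(y² - 24y) = -2946
Complete the square in x and y: 6(x - 10)² + 17(y - 12)² = -2946 + 600 + 2448 = 102
Divide through by 102 to get (x - 10)²/17 + (y - 12)²/6 = 1.
Ellipse with center (10, 12).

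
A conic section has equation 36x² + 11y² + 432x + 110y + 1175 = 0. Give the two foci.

(-6, -10) and (-6, 0)

36(x² + 12x) + 11(y² + 10y) = -1175
36(x + 6)² + 11(y + 5)² = -1175 + 1296 + 275 = 396
Divide through by 396 to get (x + 6)²/11 + (y + 5)²/36 = 1.
Ellipse, center (-6, -5), major axis vertical; a² = 36, b² = 11.
c² = a² - b² = 36 - 11 = 25, so c = 5.
Foci lie on the vertical axis through the center: (h, k ± c).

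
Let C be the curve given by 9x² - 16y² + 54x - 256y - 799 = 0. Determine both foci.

Group: 9(x² + 6x) -16(y² + 16y) = 799
Complete the square: 9(x + 3)² -16(y + 8)² = 799 + 81 - 1024 = -144
Dividing both sides by -144: (y + 8)²/9 - (x + 3)²/16 = 1
Hyperbola, center (-3, -8), transverse axis vertical; a² = 9, b² = 16.
c² = a² + b² = 9 + 16 = 25, so c = 5.
Foci lie on the vertical axis through the center: (h, k ± c).

(-3, -13) and (-3, -3)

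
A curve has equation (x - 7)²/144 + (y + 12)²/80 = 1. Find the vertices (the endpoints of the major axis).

(-5, -12) and (19, -12)

Center (7, -12). The larger denominator 144 sits under the x-term, so the major axis is horizontal; a² = 144, b² = 80.
a = 12. Vertices at (h ± a, k).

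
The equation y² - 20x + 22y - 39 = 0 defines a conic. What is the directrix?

x = -13

Only y is squared. Complete the square in y: (y + 11)² = 20(x + 8).
Vertex (-8, -11); 4p = 20 so p = 5. Opens right.
Directrix is the vertical line x = h − p = -8 − (5) = -13.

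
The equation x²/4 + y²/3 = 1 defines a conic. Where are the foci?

(-1, 0) and (1, 0)

Center (0, 0). The larger denominator 4 sits under the x-term, so the major axis is horizontal; a² = 4, b² = 3.
c² = a² - b² = 4 - 3 = 1, so c = 1.
Foci lie on the horizontal axis through the center: (h ± c, k).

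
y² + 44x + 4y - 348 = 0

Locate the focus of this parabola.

(-3, -2)

Only y is squared. Complete the square in y: (y + 2)² = -44(x - 8).
Vertex (8, -2); 4p = -44 so p = -11. Opens left.
Focus is p units from the vertex along the axis: (h + p, k).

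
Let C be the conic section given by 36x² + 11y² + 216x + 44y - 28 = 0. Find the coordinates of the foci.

Group the x- and y-terms: 36(x² + 6x) + 11(y² + 4y) = 28
Complete the square: 36(x + 3)² + 11(y + 2)² = 28 + 324 + 44 = 396
Divide by 396: (x + 3)²/11 + (y + 2)²/36 = 1
Ellipse, center (-3, -2), major axis vertical; a² = 36, b² = 11.
c² = a² - b² = 36 - 11 = 25, so c = 5.
Foci lie on the vertical axis through the center: (h, k ± c).

(-3, -7) and (-3, 3)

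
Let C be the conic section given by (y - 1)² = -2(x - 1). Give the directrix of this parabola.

x = 3/2

Vertex (1, 1); 4p = -2 so p = -1/2. Opens left.
Directrix is the vertical line x = h − p = 1 − (-1/2) = 3/2.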